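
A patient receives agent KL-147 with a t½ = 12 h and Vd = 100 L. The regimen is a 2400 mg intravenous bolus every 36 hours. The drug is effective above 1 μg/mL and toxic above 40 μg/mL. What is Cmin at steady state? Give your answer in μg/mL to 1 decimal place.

3.4 μg/mL

τ = 36 h = 3 half-lives, so f = (1/2)^3 = 0.125.
At steady state, R = 1/(1 − 0.125) = 8/7.
Single-dose peak C₀ = D/Vd = 2400/100 = 24 μg/mL.
Steady-state peak Cmax,ss = C₀·R = 24 × 8/7 ≈ 27.429 μg/mL.
Steady-state trough Cmin,ss = Cmax,ss·f ≈ 27.429 × 0.125 ≈ 3.429 μg/mL.
Trough 3.4 μg/mL vs MEC 1 μg/mL: adequate.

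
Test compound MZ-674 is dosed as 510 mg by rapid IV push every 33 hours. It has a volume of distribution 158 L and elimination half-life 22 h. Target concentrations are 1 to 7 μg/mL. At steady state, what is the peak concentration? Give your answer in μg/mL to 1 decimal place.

Over one 33-h interval, 33/22 ≈ 1.5 half-lives elapse, leaving f ≈ 0.3536 of each dose.
Accumulation ratio R = 1/(1 − f) ≈ 1/0.6464 ≈ 1.5470.
Single-dose peak C₀ = D/Vd = 510/158 ≈ 3.228 μg/mL.
Cmax,ss = C₀/(1 − f) ≈ 3.228/0.6464 ≈ 4.994 μg/mL.
Peak 5.0 μg/mL vs MTC 7 μg/mL: below toxic threshold.

5.0 μg/mL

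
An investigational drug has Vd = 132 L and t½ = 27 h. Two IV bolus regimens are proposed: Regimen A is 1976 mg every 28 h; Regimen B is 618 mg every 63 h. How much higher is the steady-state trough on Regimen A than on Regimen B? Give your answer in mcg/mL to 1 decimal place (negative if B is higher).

Regimen A: f = (1/2)^(28/27) ≈ 0.4873; Cmin,ss = (1976/132)·f/(1−f) ≈ 14.228 mcg/mL.
Regimen B: f = (1/2)^(63/27) ≈ 0.1984; Cmin,ss = (618/132)·f/(1−f) ≈ 1.159 mcg/mL.
Difference ≈ 14.228 − 1.159 ≈ 13.069 mcg/mL.

13.1 mcg/mL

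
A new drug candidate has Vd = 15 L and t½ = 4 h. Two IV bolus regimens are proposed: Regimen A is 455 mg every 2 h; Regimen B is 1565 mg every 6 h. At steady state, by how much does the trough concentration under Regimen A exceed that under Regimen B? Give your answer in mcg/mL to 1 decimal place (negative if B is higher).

Regimen A: f = (1/2)^(2/4) ≈ 0.7071; Cmin,ss = (455/15)·f/(1−f) ≈ 73.229 mcg/mL.
Regimen B: f = (1/2)^(6/4) ≈ 0.3536; Cmin,ss = (1565/15)·f/(1−f) ≈ 57.073 mcg/mL.
Difference ≈ 73.229 − 57.073 ≈ 16.156 mcg/mL.

16.2 mcg/mL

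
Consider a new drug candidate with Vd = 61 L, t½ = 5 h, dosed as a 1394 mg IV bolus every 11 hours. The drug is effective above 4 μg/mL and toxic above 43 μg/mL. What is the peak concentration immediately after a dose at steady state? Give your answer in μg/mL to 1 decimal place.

29.2 μg/mL

τ/t½ = 11/5 ≈ 2.2, so fraction remaining f = (1/2)^(11/5) ≈ 0.2176.
Accumulation ratio R = 1/(1 − f) ≈ 1/0.7824 ≈ 1.2781.
Single-dose peak C₀ = D/Vd = 1394/61 ≈ 22.852 μg/mL.
Steady-state peak Cmax,ss = C₀·R ≈ 22.852 × 1.2781 ≈ 29.207 μg/mL.
Peak 29.2 μg/mL vs MTC 43 μg/mL: below toxic threshold.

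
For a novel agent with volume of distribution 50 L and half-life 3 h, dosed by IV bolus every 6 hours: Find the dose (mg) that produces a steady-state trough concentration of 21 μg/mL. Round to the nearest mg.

3150 mg

τ/t½ = 6/3 ≈ 2, so f = (1/2)^(6/3) ≈ 0.250000.
Cmin,ss = (D/Vd)·f/(1−f), so D = Cmin,ss·Vd·(1−f)/f.
D = 21 × 50 × (1−f)/f ≈ 21 × 50 × 3.00000 ≈ 3150.00 mg.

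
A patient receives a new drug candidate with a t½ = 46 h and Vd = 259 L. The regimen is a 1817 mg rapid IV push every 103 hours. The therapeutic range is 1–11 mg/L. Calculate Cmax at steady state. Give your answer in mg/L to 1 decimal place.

8.9 mg/L

k = ln2/t½ = ln2/46 ≈ 0.015068 h⁻¹; fraction remaining f = e^(−kτ) = e^(−0.015068×103) ≈ 0.2118.
Accumulation ratio R = 1/(1 − f) ≈ 1/0.7882 ≈ 1.2687.
Each bolus raises the concentration by D/Vd = 1817/259 ≈ 7.015 mg/L.
Cmax,ss = C₀/(1 − f) ≈ 7.015/0.7882 ≈ 8.900 mg/L.
Peak 8.9 mg/L vs MTC 11 mg/L: below toxic threshold.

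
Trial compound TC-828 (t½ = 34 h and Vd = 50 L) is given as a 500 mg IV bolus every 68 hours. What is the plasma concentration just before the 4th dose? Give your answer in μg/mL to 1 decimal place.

3.3 μg/mL

f = (1/2)^(τ/t½) = (1/2)^(68/34) ≈ 0.2500.
C₀ = D/Vd = 500/50 ≈ 10.000 μg/mL.
Before the 4th dose, 3 doses have been given. Superposition: Cmin = C₀·(f + f² + … + f^3).
≈ 10.000 × (0.2500 + 0.0625 + 0.0156) ≈ 10.000 × 0.3281 ≈ 3.281 μg/mL.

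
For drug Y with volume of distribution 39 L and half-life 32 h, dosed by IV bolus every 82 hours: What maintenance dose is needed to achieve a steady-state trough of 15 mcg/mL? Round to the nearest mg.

τ/t½ = 82/32 ≈ 2.5625, so f = (1/2)^(82/32) ≈ 0.169282.
Cmin,ss = (D/Vd)·f/(1−f), so D = Cmin,ss·Vd·(1−f)/f.
D = 15 × 39 × (1−f)/f ≈ 15 × 39 × 4.90730 ≈ 2870.77 mg.

2871 mg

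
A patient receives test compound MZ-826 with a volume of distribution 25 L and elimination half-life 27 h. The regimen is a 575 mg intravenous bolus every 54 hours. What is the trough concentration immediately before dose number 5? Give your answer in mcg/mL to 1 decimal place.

7.6 mcg/mL

f = (1/2)^(τ/t½) = (1/2)^(54/27) ≈ 0.2500.
C₀ = D/Vd = 575/25 ≈ 23.000 mcg/mL.
Before the 5th dose, 4 doses have been given. Superposition: Cmin = C₀·(f + f² + … + f^4).
≈ 23.000 × (0.2500 + 0.0625 + 0.0156 + 0.0039) ≈ 23.000 × 0.3320 ≈ 7.636 mcg/mL.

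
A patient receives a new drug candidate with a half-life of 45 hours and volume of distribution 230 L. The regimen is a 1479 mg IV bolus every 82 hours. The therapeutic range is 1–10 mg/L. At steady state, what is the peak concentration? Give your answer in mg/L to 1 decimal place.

τ/t½ = 82/45 ≈ 1.8222, so fraction remaining f = (1/2)^(82/45) ≈ 0.2828.
Accumulation ratio R = 1/(1 − f) ≈ 1/0.7172 ≈ 1.3943.
Each bolus raises the concentration by D/Vd = 1479/230 ≈ 6.430 mg/L.
Steady-state peak Cmax,ss = C₀·R ≈ 6.430 × 1.3943 ≈ 8.965 mg/L.
Peak 9.0 mg/L vs MTC 10 mg/L: below toxic threshold.

9.0 mg/L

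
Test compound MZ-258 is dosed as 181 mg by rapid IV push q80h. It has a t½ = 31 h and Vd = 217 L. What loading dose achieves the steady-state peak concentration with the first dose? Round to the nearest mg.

217 mg

f = (1/2)^(80/31) ≈ 0.167166; accumulation ratio R = 1/(1−f) ≈ 1.20072.
Loading dose to hit Cmax,ss on first dose: D_load = D_maint·R ≈ 181 × 1.20072 ≈ 217.33 mg.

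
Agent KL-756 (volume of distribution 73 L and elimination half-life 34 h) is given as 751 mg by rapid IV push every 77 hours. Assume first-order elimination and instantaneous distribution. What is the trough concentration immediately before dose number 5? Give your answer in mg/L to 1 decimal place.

2.7 mg/L

f = (1/2)^(τ/t½) = (1/2)^(77/34) ≈ 0.2081.
C₀ = D/Vd = 751/73 ≈ 10.288 mg/L.
Before the 5th dose, 4 doses have been given. Superposition: Cmin = C₀·(f + f² + … + f^4).
≈ 10.288 × (0.2081 + 0.0433 + 0.0090 + 0.0019) ≈ 10.288 × 0.2623 ≈ 2.699 mg/L.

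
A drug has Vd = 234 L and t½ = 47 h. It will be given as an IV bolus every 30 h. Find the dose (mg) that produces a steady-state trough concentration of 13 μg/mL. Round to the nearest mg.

1693 mg

τ/t½ = 30/47 ≈ 0.6383, so f = (1/2)^(30/47) ≈ 0.642471.
Cmin,ss = (D/Vd)·f/(1−f), so D = Cmin,ss·Vd·(1−f)/f.
D = 13 × 234 × (1−f)/f ≈ 13 × 234 × 0.55649 ≈ 1692.84 mg.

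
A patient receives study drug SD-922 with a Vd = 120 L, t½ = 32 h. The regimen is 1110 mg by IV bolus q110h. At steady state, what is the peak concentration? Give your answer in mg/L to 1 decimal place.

k = ln2/t½ = ln2/32 ≈ 0.021661 h⁻¹; fraction remaining f = e^(−kτ) = e^(−0.021661×110) ≈ 0.0923.
Accumulation ratio R = 1/(1 − f) ≈ 1/0.9077 ≈ 1.1017.
Each bolus raises the concentration by D/Vd = 1110/120 ≈ 9.250 mg/L.
Cmax,ss = C₀/(1 − f) ≈ 9.250/0.9077 ≈ 10.191 mg/L.

10.2 mg/L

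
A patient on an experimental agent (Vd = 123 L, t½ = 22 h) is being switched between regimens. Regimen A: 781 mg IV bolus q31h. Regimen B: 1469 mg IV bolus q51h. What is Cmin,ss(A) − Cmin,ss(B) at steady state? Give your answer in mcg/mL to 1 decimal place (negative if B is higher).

0.8 mcg/mL

Regimen A: f = (1/2)^(31/22) ≈ 0.3765; Cmin,ss = (781/123)·f/(1−f) ≈ 3.834 mcg/mL.
Regimen B: f = (1/2)^(51/22) ≈ 0.2005; Cmin,ss = (1469/123)·f/(1−f) ≈ 2.995 mcg/mL.
Difference ≈ 3.834 − 2.995 ≈ 0.839 mcg/mL.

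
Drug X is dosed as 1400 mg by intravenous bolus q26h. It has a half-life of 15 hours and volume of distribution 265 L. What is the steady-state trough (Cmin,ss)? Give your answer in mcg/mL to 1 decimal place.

k = ln2/t½ = ln2/15 ≈ 0.046210 h⁻¹; fraction remaining f = e^(−kτ) = e^(−0.046210×26) ≈ 0.3008.
Accumulation ratio R = 1/(1 − f) ≈ 1/0.6992 ≈ 1.4302.
Each bolus raises the concentration by D/Vd = 1400/265 ≈ 5.283 mcg/mL.
Cmax,ss = C₀/(1 − f) ≈ 5.283/0.6992 ≈ 7.556 mcg/mL.
One interval later, Cmin,ss = Cmax,ss·e^(−kτ) ≈ 7.556 × 0.3008 ≈ 2.273 mcg/mL.

2.3 mcg/mL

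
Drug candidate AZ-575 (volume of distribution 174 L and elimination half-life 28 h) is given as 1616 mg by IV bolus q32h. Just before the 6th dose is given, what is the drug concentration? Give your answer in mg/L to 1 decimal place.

7.5 mg/L

f = (1/2)^(τ/t½) = (1/2)^(32/28) ≈ 0.4529.
C₀ = D/Vd = 1616/174 ≈ 9.287 mg/L.
Before the 6th dose, 5 doses have been given. Superposition: Cmin = C₀·(f + f² + … + f^5).
≈ 9.287 × (0.4529 + 0.2051 + 0.0929 + 0.0421 + 0.0191) ≈ 9.287 × 0.8121 ≈ 7.542 mg/L.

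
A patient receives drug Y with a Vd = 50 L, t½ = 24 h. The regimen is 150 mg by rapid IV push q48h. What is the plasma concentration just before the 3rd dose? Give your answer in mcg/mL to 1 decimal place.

0.9 mcg/mL

f = (1/2)^(τ/t½) = (1/2)^(48/24) ≈ 0.2500.
C₀ = D/Vd = 150/50 ≈ 3.000 mcg/mL.
Before the 3rd dose, 2 doses have been given. Superposition: Cmin = C₀·(f + f²).
≈ 3.000 × (0.2500 + 0.0625) ≈ 3.000 × 0.3125 ≈ 0.938 mcg/mL.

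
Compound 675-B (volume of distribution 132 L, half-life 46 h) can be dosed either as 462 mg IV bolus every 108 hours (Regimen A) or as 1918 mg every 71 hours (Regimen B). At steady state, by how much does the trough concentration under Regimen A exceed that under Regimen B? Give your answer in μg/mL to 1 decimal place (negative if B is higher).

Regimen A: f = (1/2)^(108/46) ≈ 0.1964; Cmin,ss = (462/132)·f/(1−f) ≈ 0.855 μg/mL.
Regimen B: f = (1/2)^(71/46) ≈ 0.3431; Cmin,ss = (1918/132)·f/(1−f) ≈ 7.589 μg/mL.
Difference ≈ 0.855 − 7.589 ≈ -6.734 μg/mL.

-6.7 μg/mL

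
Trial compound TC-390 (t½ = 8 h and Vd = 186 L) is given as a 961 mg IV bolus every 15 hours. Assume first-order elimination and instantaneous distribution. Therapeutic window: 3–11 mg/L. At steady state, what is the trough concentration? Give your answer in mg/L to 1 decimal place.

1.9 mg/L

τ/t½ = 15/8 ≈ 1.875, so fraction remaining f = (1/2)^(15/8) ≈ 0.2726.
Accumulation ratio R = 1/(1 − f) ≈ 1/0.7274 ≈ 1.3748.
Single-dose peak C₀ = D/Vd = 961/186 ≈ 5.167 mg/L.
Cmax,ss = C₀/(1 − f) ≈ 5.167/0.7274 ≈ 7.103 mg/L.
Steady-state trough Cmin,ss = Cmax,ss·f ≈ 7.103 × 0.2726 ≈ 1.936 mg/L.
Trough 1.9 mg/L vs MEC 3 mg/L: subtherapeutic.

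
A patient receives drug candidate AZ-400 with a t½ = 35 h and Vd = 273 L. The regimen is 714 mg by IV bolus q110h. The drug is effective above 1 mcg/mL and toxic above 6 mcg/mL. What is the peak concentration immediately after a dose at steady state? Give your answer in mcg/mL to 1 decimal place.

k = ln2/t½ = ln2/35 ≈ 0.019804 h⁻¹; fraction remaining f = e^(−kτ) = e^(−0.019804×110) ≈ 0.1132.
At steady state, accumulation factor R = 1/(1 − e^(−kτ)) ≈ 1.1276.
Each bolus raises the concentration by D/Vd = 714/273 ≈ 2.615 mcg/mL.
Steady-state peak Cmax,ss = C₀·R ≈ 2.615 × 1.1276 ≈ 2.949 mcg/mL.
Peak 2.9 mcg/mL vs MTC 6 mcg/mL: below toxic threshold.

2.9 mcg/mL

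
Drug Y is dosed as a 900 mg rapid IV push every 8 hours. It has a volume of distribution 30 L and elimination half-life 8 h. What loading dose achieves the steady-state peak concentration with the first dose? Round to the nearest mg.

f = (1/2)^(8/8) ≈ 0.500000; accumulation ratio R = 1/(1−f) ≈ 2.00000.
Loading dose to hit Cmax,ss on first dose: D_load = D_maint·R ≈ 900 × 2.00000 ≈ 1800.00 mg.

1800 mg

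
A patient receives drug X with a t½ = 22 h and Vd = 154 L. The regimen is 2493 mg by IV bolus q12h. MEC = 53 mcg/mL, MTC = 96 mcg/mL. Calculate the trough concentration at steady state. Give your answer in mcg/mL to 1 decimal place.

k = ln2/t½ = ln2/22 ≈ 0.031507 h⁻¹; fraction remaining f = e^(−kτ) = e^(−0.031507×12) ≈ 0.6852.
Each bolus raises the concentration by D/Vd = 2493/154 ≈ 16.188 mcg/mL.
Steady-state trough Cmin,ss = C₀·f/(1−f) ≈ 16.188 × 0.6852/0.3148 ≈ 35.235 mcg/mL.
Trough 35.2 mcg/mL vs MEC 53 mcg/mL: subtherapeutic.

35.2 mcg/mL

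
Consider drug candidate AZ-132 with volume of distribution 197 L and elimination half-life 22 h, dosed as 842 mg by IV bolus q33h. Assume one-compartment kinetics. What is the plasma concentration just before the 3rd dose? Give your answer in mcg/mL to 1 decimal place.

f = (1/2)^(τ/t½) = (1/2)^(33/22) ≈ 0.3536.
C₀ = D/Vd = 842/197 ≈ 4.274 mcg/mL.
Before the 3rd dose, 2 doses have been given. Superposition: Cmin = C₀·(f + f²).
≈ 4.274 × (0.3536 + 0.1250) ≈ 4.274 × 0.4786 ≈ 2.046 mcg/mL.

2.0 mcg/mL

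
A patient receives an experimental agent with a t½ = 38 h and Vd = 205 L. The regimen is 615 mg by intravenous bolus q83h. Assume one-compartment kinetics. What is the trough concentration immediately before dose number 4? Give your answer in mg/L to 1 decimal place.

f = (1/2)^(τ/t½) = (1/2)^(83/38) ≈ 0.2200.
C₀ = D/Vd = 615/205 ≈ 3.000 mg/L.
Before the 4th dose, 3 doses have been given. Superposition: Cmin = C₀·(f + f² + … + f^3).
≈ 3.000 × (0.2200 + 0.0484 + 0.0106) ≈ 3.000 × 0.2790 ≈ 0.837 mg/L.

0.8 mg/L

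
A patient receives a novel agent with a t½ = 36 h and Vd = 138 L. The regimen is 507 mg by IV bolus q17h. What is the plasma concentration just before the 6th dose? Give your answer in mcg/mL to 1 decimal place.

f = (1/2)^(τ/t½) = (1/2)^(17/36) ≈ 0.7209.
C₀ = D/Vd = 507/138 ≈ 3.674 mcg/mL.
Before the 6th dose, 5 doses have been given. Superposition: Cmin = C₀·(f + f² + … + f^5).
≈ 3.674 × (0.7209 + 0.5197 + 0.3746 + 0.2701 + 0.1947) ≈ 3.674 × 2.0800 ≈ 7.642 mcg/mL.

7.6 mcg/mL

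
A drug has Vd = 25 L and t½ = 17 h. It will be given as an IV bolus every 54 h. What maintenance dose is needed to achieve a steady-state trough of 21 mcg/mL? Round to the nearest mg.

4221 mg

τ/t½ = 54/17 ≈ 3.1765, so f = (1/2)^(54/17) ≈ 0.110608.
Cmin,ss = (D/Vd)·f/(1−f), so D = Cmin,ss·Vd·(1−f)/f.
D = 21 × 25 × (1−f)/f ≈ 21 × 25 × 8.04094 ≈ 4221.49 mg.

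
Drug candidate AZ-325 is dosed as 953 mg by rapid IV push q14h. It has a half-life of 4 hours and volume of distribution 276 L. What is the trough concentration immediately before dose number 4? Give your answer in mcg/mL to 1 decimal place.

f = (1/2)^(τ/t½) = (1/2)^(14/4) ≈ 0.0884.
C₀ = D/Vd = 953/276 ≈ 3.453 mcg/mL.
Before the 4th dose, 3 doses have been given. Superposition: Cmin = C₀·(f + f² + … + f^3).
≈ 3.453 × (0.0884 + 0.0078 + 0.0007) ≈ 3.453 × 0.0969 ≈ 0.335 mcg/mL.

0.3 mcg/mL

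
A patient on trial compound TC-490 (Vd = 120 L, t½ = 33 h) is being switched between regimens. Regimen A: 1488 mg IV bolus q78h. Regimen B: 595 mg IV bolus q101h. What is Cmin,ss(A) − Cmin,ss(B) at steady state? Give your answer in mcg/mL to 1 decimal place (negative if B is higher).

Regimen A: f = (1/2)^(78/33) ≈ 0.1943; Cmin,ss = (1488/120)·f/(1−f) ≈ 2.990 mcg/mL.
Regimen B: f = (1/2)^(101/33) ≈ 0.1199; Cmin,ss = (595/120)·f/(1−f) ≈ 0.675 mcg/mL.
Difference ≈ 2.990 − 0.675 ≈ 2.315 mcg/mL.

2.3 mcg/mL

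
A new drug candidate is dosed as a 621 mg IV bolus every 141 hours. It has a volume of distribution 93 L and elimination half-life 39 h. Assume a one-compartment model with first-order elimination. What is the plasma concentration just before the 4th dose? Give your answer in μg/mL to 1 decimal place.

f = (1/2)^(τ/t½) = (1/2)^(141/39) ≈ 0.0816.
C₀ = D/Vd = 621/93 ≈ 6.677 μg/mL.
Before the 4th dose, 3 doses have been given. Superposition: Cmin = C₀·(f + f² + … + f^3).
≈ 6.677 × (0.0816 + 0.0067 + 0.0005) ≈ 6.677 × 0.0888 ≈ 0.593 μg/mL.

0.6 μg/mL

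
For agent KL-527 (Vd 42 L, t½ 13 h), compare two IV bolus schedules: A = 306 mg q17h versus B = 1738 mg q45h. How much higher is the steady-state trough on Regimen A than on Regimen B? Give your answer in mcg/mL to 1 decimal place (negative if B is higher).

0.8 mcg/mL

Regimen A: f = (1/2)^(17/13) ≈ 0.4040; Cmin,ss = (306/42)·f/(1−f) ≈ 4.939 mcg/mL.
Regimen B: f = (1/2)^(45/13) ≈ 0.0908; Cmin,ss = (1738/42)·f/(1−f) ≈ 4.133 mcg/mL.
Difference ≈ 4.939 − 4.133 ≈ 0.806 mcg/mL.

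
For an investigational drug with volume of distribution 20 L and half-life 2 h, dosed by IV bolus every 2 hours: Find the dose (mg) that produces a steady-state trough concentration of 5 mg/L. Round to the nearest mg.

τ/t½ = 2/2 ≈ 1, so f = (1/2)^(2/2) ≈ 0.500000.
Cmin,ss = (D/Vd)·f/(1−f), so D = Cmin,ss·Vd·(1−f)/f.
D = 5 × 20 × (1−f)/f ≈ 5 × 20 × 1.00000 ≈ 100.00 mg.

100 mg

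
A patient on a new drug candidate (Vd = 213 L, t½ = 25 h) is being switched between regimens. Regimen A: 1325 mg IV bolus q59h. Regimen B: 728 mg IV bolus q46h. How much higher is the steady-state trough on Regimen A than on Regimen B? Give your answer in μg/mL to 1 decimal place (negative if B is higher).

Regimen A: f = (1/2)^(59/25) ≈ 0.1948; Cmin,ss = (1325/213)·f/(1−f) ≈ 1.505 μg/mL.
Regimen B: f = (1/2)^(46/25) ≈ 0.2793; Cmin,ss = (728/213)·f/(1−f) ≈ 1.325 μg/mL.
Difference ≈ 1.505 − 1.325 ≈ 0.180 μg/mL.

0.2 μg/mL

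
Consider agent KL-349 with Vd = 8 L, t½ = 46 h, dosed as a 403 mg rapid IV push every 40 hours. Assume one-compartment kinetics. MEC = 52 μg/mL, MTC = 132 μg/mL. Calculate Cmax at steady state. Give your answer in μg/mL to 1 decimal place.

Over one 40-h interval, 40/46 ≈ 0.86957 half-lives elapse, leaving f ≈ 0.5473 of each dose.
At steady state, accumulation factor R = 1/(1 − e^(−kτ)) ≈ 2.2090.
Each bolus raises the concentration by D/Vd = 403/8 ≈ 50.375 μg/mL.
Cmax,ss = C₀/(1 − f) ≈ 50.375/0.4527 ≈ 111.277 μg/mL.
Peak 111.3 μg/mL vs MTC 132 μg/mL: below toxic threshold.

111.3 μg/mL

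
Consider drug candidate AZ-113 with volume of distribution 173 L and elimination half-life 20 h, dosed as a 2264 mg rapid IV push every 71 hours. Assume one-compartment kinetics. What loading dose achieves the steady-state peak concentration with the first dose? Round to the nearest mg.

2475 mg

f = (1/2)^(71/20) ≈ 0.085378; accumulation ratio R = 1/(1−f) ≈ 1.09335.
Loading dose to hit Cmax,ss on first dose: D_load = D_maint·R ≈ 2264 × 1.09335 ≈ 2475.34 mg.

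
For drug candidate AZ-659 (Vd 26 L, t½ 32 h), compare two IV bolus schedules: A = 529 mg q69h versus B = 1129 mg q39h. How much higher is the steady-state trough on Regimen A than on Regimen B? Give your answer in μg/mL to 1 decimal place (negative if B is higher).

-26.8 μg/mL

Regimen A: f = (1/2)^(69/32) ≈ 0.2243; Cmin,ss = (529/26)·f/(1−f) ≈ 5.883 μg/mL.
Regimen B: f = (1/2)^(39/32) ≈ 0.4297; Cmin,ss = (1129/26)·f/(1−f) ≈ 32.718 μg/mL.
Difference ≈ 5.883 − 32.718 ≈ -26.835 μg/mL.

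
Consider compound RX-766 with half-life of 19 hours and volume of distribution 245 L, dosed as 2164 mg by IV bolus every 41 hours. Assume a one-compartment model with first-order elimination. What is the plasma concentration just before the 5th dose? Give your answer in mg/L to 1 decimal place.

f = (1/2)^(τ/t½) = (1/2)^(41/19) ≈ 0.2241.
C₀ = D/Vd = 2164/245 ≈ 8.833 mg/L.
Before the 5th dose, 4 doses have been given. Superposition: Cmin = C₀·(f + f² + … + f^4).
≈ 8.833 × (0.2241 + 0.0502 + 0.0113 + 0.0025) ≈ 8.833 × 0.2881 ≈ 2.545 mg/L.

2.5 mg/L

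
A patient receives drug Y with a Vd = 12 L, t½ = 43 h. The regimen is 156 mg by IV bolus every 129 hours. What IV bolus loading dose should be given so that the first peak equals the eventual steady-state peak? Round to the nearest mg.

178 mg

f = (1/2)^(129/43) ≈ 0.125000; accumulation ratio R = 1/(1−f) ≈ 1.14286.
Loading dose to hit Cmax,ss on first dose: D_load = D_maint·R ≈ 156 × 1.14286 ≈ 178.29 mg.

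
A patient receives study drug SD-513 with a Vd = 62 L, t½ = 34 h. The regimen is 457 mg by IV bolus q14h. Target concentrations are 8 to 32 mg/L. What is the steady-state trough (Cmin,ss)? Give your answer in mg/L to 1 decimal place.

22.3 mg/L

Over one 14-h interval, 14/34 ≈ 0.41176 half-lives elapse, leaving f ≈ 0.7517 of each dose.
Accumulation ratio R = 1/(1 − f) ≈ 1/0.2483 ≈ 4.0274.
Single-dose peak C₀ = D/Vd = 457/62 ≈ 7.371 mg/L.
Steady-state peak Cmax,ss = C₀·R ≈ 7.371 × 4.0274 ≈ 29.686 mg/L.
One interval later, Cmin,ss = Cmax,ss·e^(−kτ) ≈ 29.686 × 0.7517 ≈ 22.315 mg/L.
Trough 22.3 mg/L vs MEC 8 mg/L: adequate.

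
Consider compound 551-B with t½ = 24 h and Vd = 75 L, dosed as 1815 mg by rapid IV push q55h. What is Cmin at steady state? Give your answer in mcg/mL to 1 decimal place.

k = ln2/t½ = ln2/24 ≈ 0.028881 h⁻¹; fraction remaining f = e^(−kτ) = e^(−0.028881×55) ≈ 0.2042.
Accumulation ratio R = 1/(1 − f) ≈ 1/0.7958 ≈ 1.2566.
Single-dose peak C₀ = D/Vd = 1815/75 ≈ 24.200 mcg/mL.
Steady-state peak Cmax,ss = C₀·R ≈ 24.200 × 1.2566 ≈ 30.410 mcg/mL.
Steady-state trough Cmin,ss = Cmax,ss·f ≈ 30.410 × 0.2042 ≈ 6.210 mcg/mL.

6.2 mcg/mL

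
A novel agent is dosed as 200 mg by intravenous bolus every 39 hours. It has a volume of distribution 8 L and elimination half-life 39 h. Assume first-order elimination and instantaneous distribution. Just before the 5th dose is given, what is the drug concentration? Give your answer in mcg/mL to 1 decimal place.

23.4 mcg/mL

f = (1/2)^(τ/t½) = (1/2)^(39/39) ≈ 0.5000.
C₀ = D/Vd = 200/8 ≈ 25.000 mcg/mL.
Before the 5th dose, 4 doses have been given. Superposition: Cmin = C₀·(f + f² + … + f^4).
≈ 25.000 × (0.5000 + 0.2500 + 0.1250 + 0.0625) ≈ 25.000 × 0.9375 ≈ 23.438 mcg/mL.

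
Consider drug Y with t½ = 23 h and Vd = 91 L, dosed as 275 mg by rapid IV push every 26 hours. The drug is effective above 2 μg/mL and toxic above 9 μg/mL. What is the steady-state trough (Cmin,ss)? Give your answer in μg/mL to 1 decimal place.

2.5 μg/mL

τ/t½ = 26/23 ≈ 1.1304, so fraction remaining f = (1/2)^(26/23) ≈ 0.4568.
At steady state, accumulation factor R = 1/(1 − e^(−kτ)) ≈ 1.8409.
Each bolus raises the concentration by D/Vd = 275/91 ≈ 3.022 μg/mL.
Cmax,ss = C₀/(1 − f) ≈ 3.022/0.5432 ≈ 5.563 μg/mL.
Steady-state trough Cmin,ss = Cmax,ss·f ≈ 5.563 × 0.4568 ≈ 2.541 μg/mL.
Trough 2.5 μg/mL vs MEC 2 μg/mL: adequate.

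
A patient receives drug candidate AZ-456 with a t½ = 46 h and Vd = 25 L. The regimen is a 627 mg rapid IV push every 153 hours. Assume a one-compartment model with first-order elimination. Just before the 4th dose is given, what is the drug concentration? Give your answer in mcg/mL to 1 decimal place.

2.8 mcg/mL

f = (1/2)^(τ/t½) = (1/2)^(153/46) ≈ 0.0997.
C₀ = D/Vd = 627/25 ≈ 25.080 mcg/mL.
Before the 4th dose, 3 doses have been given. Superposition: Cmin = C₀·(f + f² + … + f^3).
≈ 25.080 × (0.0997 + 0.0099 + 0.0010) ≈ 25.080 × 0.1106 ≈ 2.774 mcg/mL.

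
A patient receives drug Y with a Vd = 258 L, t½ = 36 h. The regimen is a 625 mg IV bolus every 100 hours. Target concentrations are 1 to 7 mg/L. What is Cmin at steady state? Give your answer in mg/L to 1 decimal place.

k = ln2/t½ = ln2/36 ≈ 0.019254 h⁻¹; fraction remaining f = e^(−kτ) = e^(−0.019254×100) ≈ 0.1458.
Accumulation ratio R = 1/(1 − f) ≈ 1/0.8542 ≈ 1.1707.
Each bolus raises the concentration by D/Vd = 625/258 ≈ 2.422 mg/L.
Steady-state peak Cmax,ss = C₀·R ≈ 2.422 × 1.1707 ≈ 2.835 mg/L.
One interval later, Cmin,ss = Cmax,ss·e^(−kτ) ≈ 2.835 × 0.1458 ≈ 0.413 mg/L.
Trough 0.4 mg/L vs MEC 1 mg/L: subtherapeutic.

0.4 mg/L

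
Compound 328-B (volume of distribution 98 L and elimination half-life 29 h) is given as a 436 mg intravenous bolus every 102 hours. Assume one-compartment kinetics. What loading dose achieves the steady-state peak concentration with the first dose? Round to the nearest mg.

478 mg

f = (1/2)^(102/29) ≈ 0.087338; accumulation ratio R = 1/(1−f) ≈ 1.09570.
Loading dose to hit Cmax,ss on first dose: D_load = D_maint·R ≈ 436 × 1.09570 ≈ 477.73 mg.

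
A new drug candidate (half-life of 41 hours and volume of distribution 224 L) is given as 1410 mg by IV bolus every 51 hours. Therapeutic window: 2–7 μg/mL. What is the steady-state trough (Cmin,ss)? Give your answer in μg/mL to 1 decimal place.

k = ln2/t½ = ln2/41 ≈ 0.016906 h⁻¹; fraction remaining f = e^(−kτ) = e^(−0.016906×51) ≈ 0.4222.
Accumulation ratio R = 1/(1 − f) ≈ 1/0.5778 ≈ 1.7307.
Single-dose peak C₀ = D/Vd = 1410/224 ≈ 6.295 μg/mL.
Cmax,ss = C₀/(1 − f) ≈ 6.295/0.5778 ≈ 10.895 μg/mL.
Steady-state trough Cmin,ss = Cmax,ss·f ≈ 10.895 × 0.4222 ≈ 4.600 μg/mL.
Trough 4.6 μg/mL vs MEC 2 μg/mL: adequate.

4.6 μg/mL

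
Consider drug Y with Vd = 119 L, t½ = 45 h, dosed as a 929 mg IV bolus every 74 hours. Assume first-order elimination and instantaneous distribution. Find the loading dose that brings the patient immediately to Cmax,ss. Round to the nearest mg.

f = (1/2)^(74/45) ≈ 0.319870; accumulation ratio R = 1/(1−f) ≈ 1.47031.
Loading dose to hit Cmax,ss on first dose: D_load = D_maint·R ≈ 929 × 1.47031 ≈ 1365.92 mg.

1366 mg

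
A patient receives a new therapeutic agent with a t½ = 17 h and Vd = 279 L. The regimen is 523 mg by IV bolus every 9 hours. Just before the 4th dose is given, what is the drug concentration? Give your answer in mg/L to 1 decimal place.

2.8 mg/L

f = (1/2)^(τ/t½) = (1/2)^(9/17) ≈ 0.6928.
C₀ = D/Vd = 523/279 ≈ 1.875 mg/L.
Before the 4th dose, 3 doses have been given. Superposition: Cmin = C₀·(f + f² + … + f^3).
≈ 1.875 × (0.6928 + 0.4800 + 0.3325) ≈ 1.875 × 1.5053 ≈ 2.822 mg/L.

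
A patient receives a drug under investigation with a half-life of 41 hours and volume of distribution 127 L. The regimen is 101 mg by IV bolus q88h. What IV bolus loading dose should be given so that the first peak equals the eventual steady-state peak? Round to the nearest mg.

f = (1/2)^(88/41) ≈ 0.225885; accumulation ratio R = 1/(1−f) ≈ 1.29180.
Loading dose to hit Cmax,ss on first dose: D_load = D_maint·R ≈ 101 × 1.29180 ≈ 130.47 mg.

130 mg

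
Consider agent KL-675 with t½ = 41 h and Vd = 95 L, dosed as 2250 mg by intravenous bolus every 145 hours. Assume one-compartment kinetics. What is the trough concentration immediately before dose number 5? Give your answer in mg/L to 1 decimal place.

2.2 mg/L

f = (1/2)^(τ/t½) = (1/2)^(145/41) ≈ 0.0862.
C₀ = D/Vd = 2250/95 ≈ 23.684 mg/L.
Before the 5th dose, 4 doses have been given. Superposition: Cmin = C₀·(f + f² + … + f^4).
≈ 23.684 × (0.0862 + 0.0074 + 0.0006 + 0.0001) ≈ 23.684 × 0.0943 ≈ 2.233 mg/L.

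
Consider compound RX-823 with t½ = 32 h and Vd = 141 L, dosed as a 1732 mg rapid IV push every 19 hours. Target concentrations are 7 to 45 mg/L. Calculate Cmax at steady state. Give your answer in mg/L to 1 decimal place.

k = ln2/t½ = ln2/32 ≈ 0.021661 h⁻¹; fraction remaining f = e^(−kτ) = e^(−0.021661×19) ≈ 0.6626.
At steady state, accumulation factor R = 1/(1 − e^(−kτ)) ≈ 2.9638.
Single-dose peak C₀ = D/Vd = 1732/141 ≈ 12.284 mg/L.
Steady-state peak Cmax,ss = C₀·R ≈ 12.284 × 2.9638 ≈ 36.407 mg/L.
Peak 36.4 mg/L vs MTC 45 mg/L: below toxic threshold.

36.4 mg/L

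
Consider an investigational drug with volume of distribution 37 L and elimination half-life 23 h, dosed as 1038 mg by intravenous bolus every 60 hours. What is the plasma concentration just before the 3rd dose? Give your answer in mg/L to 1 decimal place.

5.4 mg/L

f = (1/2)^(τ/t½) = (1/2)^(60/23) ≈ 0.1639.
C₀ = D/Vd = 1038/37 ≈ 28.054 mg/L.
Before the 3rd dose, 2 doses have been given. Superposition: Cmin = C₀·(f + f²).
≈ 28.054 × (0.1639 + 0.0269) ≈ 28.054 × 0.1908 ≈ 5.353 mg/L.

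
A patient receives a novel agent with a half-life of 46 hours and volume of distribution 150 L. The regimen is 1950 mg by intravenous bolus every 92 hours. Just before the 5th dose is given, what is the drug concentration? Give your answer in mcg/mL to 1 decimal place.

4.3 mcg/mL

f = (1/2)^(τ/t½) = (1/2)^(92/46) ≈ 0.2500.
C₀ = D/Vd = 1950/150 ≈ 13.000 mcg/mL.
Before the 5th dose, 4 doses have been given. Superposition: Cmin = C₀·(f + f² + … + f^4).
≈ 13.000 × (0.2500 + 0.0625 + 0.0156 + 0.0039) ≈ 13.000 × 0.3320 ≈ 4.316 mcg/mL.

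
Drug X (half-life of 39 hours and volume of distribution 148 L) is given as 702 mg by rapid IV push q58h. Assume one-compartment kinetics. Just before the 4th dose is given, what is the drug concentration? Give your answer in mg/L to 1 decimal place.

2.5 mg/L

f = (1/2)^(τ/t½) = (1/2)^(58/39) ≈ 0.3567.
C₀ = D/Vd = 702/148 ≈ 4.743 mg/L.
Before the 4th dose, 3 doses have been given. Superposition: Cmin = C₀·(f + f² + … + f^3).
≈ 4.743 × (0.3567 + 0.1272 + 0.0454) ≈ 4.743 × 0.5293 ≈ 2.510 mg/L.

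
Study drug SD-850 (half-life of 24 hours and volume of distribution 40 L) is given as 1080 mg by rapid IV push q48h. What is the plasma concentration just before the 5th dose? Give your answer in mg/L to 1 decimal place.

9.0 mg/L

f = (1/2)^(τ/t½) = (1/2)^(48/24) ≈ 0.2500.
C₀ = D/Vd = 1080/40 ≈ 27.000 mg/L.
Before the 5th dose, 4 doses have been given. Superposition: Cmin = C₀·(f + f² + … + f^4).
≈ 27.000 × (0.2500 + 0.0625 + 0.0156 + 0.0039) ≈ 27.000 × 0.3320 ≈ 8.964 mg/L.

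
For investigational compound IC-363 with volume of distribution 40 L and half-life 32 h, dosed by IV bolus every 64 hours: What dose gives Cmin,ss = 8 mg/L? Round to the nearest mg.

τ/t½ = 64/32 ≈ 2, so f = (1/2)^(64/32) ≈ 0.250000.
Cmin,ss = (D/Vd)·f/(1−f), so D = Cmin,ss·Vd·(1−f)/f.
D = 8 × 40 × (1−f)/f ≈ 8 × 40 × 3.00000 ≈ 960.00 mg.

960 mg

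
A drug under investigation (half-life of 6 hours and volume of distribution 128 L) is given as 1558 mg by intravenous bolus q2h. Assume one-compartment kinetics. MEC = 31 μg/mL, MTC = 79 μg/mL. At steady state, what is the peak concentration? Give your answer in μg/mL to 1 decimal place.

59.0 μg/mL

τ/t½ = 2/6 ≈ 0.33333, so fraction remaining f = (1/2)^(2/6) ≈ 0.7937.
At steady state, accumulation factor R = 1/(1 − e^(−kτ)) ≈ 4.8473.
Single-dose peak C₀ = D/Vd = 1558/128 ≈ 12.172 μg/mL.
Steady-state peak Cmax,ss = C₀·R ≈ 12.172 × 4.8473 ≈ 59.001 μg/mL.
Peak 59.0 μg/mL vs MTC 79 μg/mL: below toxic threshold.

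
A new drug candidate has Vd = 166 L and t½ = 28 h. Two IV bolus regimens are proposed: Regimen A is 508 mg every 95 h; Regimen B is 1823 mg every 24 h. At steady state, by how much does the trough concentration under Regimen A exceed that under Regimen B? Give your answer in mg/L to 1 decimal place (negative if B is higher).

Regimen A: f = (1/2)^(95/28) ≈ 0.0952; Cmin,ss = (508/166)·f/(1−f) ≈ 0.322 mg/L.
Regimen B: f = (1/2)^(24/28) ≈ 0.5520; Cmin,ss = (1823/166)·f/(1−f) ≈ 13.531 mg/L.
Difference ≈ 0.322 − 13.531 ≈ -13.209 mg/L.

-13.2 mg/L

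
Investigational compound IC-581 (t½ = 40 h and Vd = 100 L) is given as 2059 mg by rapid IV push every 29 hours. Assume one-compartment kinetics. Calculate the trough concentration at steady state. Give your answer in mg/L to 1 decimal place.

31.5 mg/L

Over one 29-h interval, 29/40 ≈ 0.725 half-lives elapse, leaving f ≈ 0.6050 of each dose.
Single-dose peak C₀ = D/Vd = 2059/100 ≈ 20.590 mg/L.
Steady-state trough Cmin,ss = C₀·f/(1−f) ≈ 20.590 × 0.6050/0.3950 ≈ 31.537 mg/L.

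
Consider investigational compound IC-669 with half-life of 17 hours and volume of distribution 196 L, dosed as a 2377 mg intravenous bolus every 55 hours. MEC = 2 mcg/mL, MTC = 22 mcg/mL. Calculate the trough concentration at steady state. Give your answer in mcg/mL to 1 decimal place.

Over one 55-h interval, 55/17 ≈ 3.2353 half-lives elapse, leaving f ≈ 0.1062 of each dose.
Each bolus raises the concentration by D/Vd = 2377/196 ≈ 12.128 mcg/mL.
Steady-state trough Cmin,ss = C₀·f/(1−f) ≈ 12.128 × 0.1062/0.8938 ≈ 1.441 mcg/mL.
Trough 1.4 mcg/mL vs MEC 2 mcg/mL: subtherapeutic.

1.4 mcg/mL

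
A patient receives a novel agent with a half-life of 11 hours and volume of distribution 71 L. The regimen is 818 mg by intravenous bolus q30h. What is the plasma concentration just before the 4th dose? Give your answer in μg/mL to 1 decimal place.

f = (1/2)^(τ/t½) = (1/2)^(30/11) ≈ 0.1510.
C₀ = D/Vd = 818/71 ≈ 11.521 μg/mL.
Before the 4th dose, 3 doses have been given. Superposition: Cmin = C₀·(f + f² + … + f^3).
≈ 11.521 × (0.1510 + 0.0228 + 0.0034) ≈ 11.521 × 0.1772 ≈ 2.042 μg/mL.

2.0 μg/mL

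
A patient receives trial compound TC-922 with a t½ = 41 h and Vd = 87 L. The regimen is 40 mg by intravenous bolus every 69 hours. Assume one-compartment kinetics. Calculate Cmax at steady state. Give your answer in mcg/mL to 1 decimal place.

0.7 mcg/mL

k = ln2/t½ = ln2/41 ≈ 0.016906 h⁻¹; fraction remaining f = e^(−kτ) = e^(−0.016906×69) ≈ 0.3115.
Accumulation ratio R = 1/(1 − f) ≈ 1/0.6885 ≈ 1.4524.
Single-dose peak C₀ = D/Vd = 40/87 ≈ 0.460 mcg/mL.
Steady-state peak Cmax,ss = C₀·R ≈ 0.460 × 1.4524 ≈ 0.668 mcg/mL.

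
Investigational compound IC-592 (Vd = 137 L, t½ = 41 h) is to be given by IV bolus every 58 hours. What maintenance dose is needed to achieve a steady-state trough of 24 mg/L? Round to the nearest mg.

5478 mg

τ/t½ = 58/41 ≈ 1.4146, so f = (1/2)^(58/41) ≈ 0.375105.
Cmin,ss = (D/Vd)·f/(1−f), so D = Cmin,ss·Vd·(1−f)/f.
D = 24 × 137 × (1−f)/f ≈ 24 × 137 × 1.66592 ≈ 5477.54 mg.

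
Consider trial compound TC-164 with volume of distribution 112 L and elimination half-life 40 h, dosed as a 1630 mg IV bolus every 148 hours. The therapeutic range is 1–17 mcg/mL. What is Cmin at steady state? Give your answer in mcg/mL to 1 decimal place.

Over one 148-h interval, 148/40 ≈ 3.7 half-lives elapse, leaving f ≈ 0.0769 of each dose.
Single-dose peak C₀ = D/Vd = 1630/112 ≈ 14.554 mcg/mL.
Steady-state trough Cmin,ss = C₀·f/(1−f) ≈ 14.554 × 0.0769/0.9231 ≈ 1.212 mcg/mL.
Trough 1.2 mcg/mL vs MEC 1 mcg/mL: adequate.

1.2 mcg/mL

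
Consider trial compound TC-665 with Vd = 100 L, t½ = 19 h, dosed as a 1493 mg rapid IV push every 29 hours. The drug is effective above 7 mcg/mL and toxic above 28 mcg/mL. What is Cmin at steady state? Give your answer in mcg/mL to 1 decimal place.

7.9 mcg/mL

Over one 29-h interval, 29/19 ≈ 1.5263 half-lives elapse, leaving f ≈ 0.3472 of each dose.
Accumulation ratio R = 1/(1 − f) ≈ 1/0.6528 ≈ 1.5319.
Single-dose peak C₀ = D/Vd = 1493/100 ≈ 14.930 mcg/mL.
Steady-state peak Cmax,ss = C₀·R ≈ 14.930 × 1.5319 ≈ 22.871 mcg/mL.
Steady-state trough Cmin,ss = Cmax,ss·f ≈ 22.871 × 0.3472 ≈ 7.941 mcg/mL.
Trough 7.9 mcg/mL vs MEC 7 mcg/mL: adequate.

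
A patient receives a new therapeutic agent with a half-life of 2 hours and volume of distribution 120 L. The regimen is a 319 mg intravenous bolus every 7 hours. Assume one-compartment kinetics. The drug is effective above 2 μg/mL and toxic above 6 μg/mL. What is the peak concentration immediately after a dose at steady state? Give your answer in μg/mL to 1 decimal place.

2.9 μg/mL

Over one 7-h interval, 7/2 ≈ 3.5 half-lives elapse, leaving f ≈ 0.0884 of each dose.
At steady state, accumulation factor R = 1/(1 − e^(−kτ)) ≈ 1.0970.
Each bolus raises the concentration by D/Vd = 319/120 ≈ 2.658 μg/mL.
Steady-state peak Cmax,ss = C₀·R ≈ 2.658 × 1.0970 ≈ 2.916 μg/mL.
Peak 2.9 μg/mL vs MTC 6 μg/mL: below toxic threshold.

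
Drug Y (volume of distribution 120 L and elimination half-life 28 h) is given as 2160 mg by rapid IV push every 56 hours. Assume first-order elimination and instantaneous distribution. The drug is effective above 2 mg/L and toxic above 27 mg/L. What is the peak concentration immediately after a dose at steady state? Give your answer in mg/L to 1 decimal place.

24.0 mg/L

τ = 56 h = 2 half-lives, so f = (1/2)^2 = 0.25.
At steady state, R = 1/(1 − 0.25) = 4/3.
Single-dose peak C₀ = D/Vd = 2160/120 = 18 mg/L.
Steady-state peak Cmax,ss = C₀·R = 18 × 4/3 ≈ 24.000 mg/L.
Peak 24.0 mg/L vs MTC 27 mg/L: below toxic threshold.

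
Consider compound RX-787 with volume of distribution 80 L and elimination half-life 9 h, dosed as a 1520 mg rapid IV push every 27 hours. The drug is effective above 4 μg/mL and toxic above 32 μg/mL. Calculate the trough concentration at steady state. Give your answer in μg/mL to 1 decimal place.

2.7 μg/mL

τ = 27 h = 3 half-lives, so f = (1/2)^3 = 0.125.
Accumulation ratio R = 1/(1 − f) = 1/0.875 = 8/7.
Single-dose peak C₀ = D/Vd = 1520/80 = 19 μg/mL.
Steady-state peak Cmax,ss = C₀·R = 19 × 8/7 ≈ 21.714 μg/mL.
Steady-state trough Cmin,ss = Cmax,ss·f ≈ 21.714 × 0.125 ≈ 2.714 μg/mL.
Trough 2.7 μg/mL vs MEC 4 μg/mL: subtherapeutic.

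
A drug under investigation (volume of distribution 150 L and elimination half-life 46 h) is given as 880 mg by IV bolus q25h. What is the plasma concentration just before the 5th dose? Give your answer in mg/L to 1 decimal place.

10.0 mg/L

f = (1/2)^(τ/t½) = (1/2)^(25/46) ≈ 0.6861.
C₀ = D/Vd = 880/150 ≈ 5.867 mg/L.
Before the 5th dose, 4 doses have been given. Superposition: Cmin = C₀·(f + f² + … + f^4).
≈ 5.867 × (0.6861 + 0.4707 + 0.3230 + 0.2216) ≈ 5.867 × 1.7014 ≈ 9.982 mg/L.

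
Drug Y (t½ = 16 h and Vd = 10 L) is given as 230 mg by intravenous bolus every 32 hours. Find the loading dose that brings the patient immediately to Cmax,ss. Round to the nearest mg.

307 mg

f = (1/2)^(32/16) ≈ 0.250000; accumulation ratio R = 1/(1−f) ≈ 1.33333.
Loading dose to hit Cmax,ss on first dose: D_load = D_maint·R ≈ 230 × 1.33333 ≈ 306.67 mg.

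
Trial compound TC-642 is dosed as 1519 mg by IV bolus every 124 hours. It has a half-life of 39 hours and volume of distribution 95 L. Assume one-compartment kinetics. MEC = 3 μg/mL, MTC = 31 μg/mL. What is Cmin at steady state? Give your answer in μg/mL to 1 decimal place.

τ/t½ = 124/39 ≈ 3.1795, so fraction remaining f = (1/2)^(124/39) ≈ 0.1104.
Accumulation ratio R = 1/(1 − f) ≈ 1/0.8896 ≈ 1.1241.
Single-dose peak C₀ = D/Vd = 1519/95 ≈ 15.989 μg/mL.
Cmax,ss = C₀/(1 − f) ≈ 15.989/0.8896 ≈ 17.973 μg/mL.
Steady-state trough Cmin,ss = Cmax,ss·f ≈ 17.973 × 0.1104 ≈ 1.984 μg/mL.
Trough 2.0 μg/mL vs MEC 3 μg/mL: subtherapeutic.

2.0 μg/mL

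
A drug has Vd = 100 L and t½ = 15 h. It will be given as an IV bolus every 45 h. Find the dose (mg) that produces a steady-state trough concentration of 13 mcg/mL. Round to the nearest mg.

9100 mg

τ/t½ = 45/15 ≈ 3, so f = (1/2)^(45/15) ≈ 0.125000.
Cmin,ss = (D/Vd)·f/(1−f), so D = Cmin,ss·Vd·(1−f)/f.
D = 13 × 100 × (1−f)/f ≈ 13 × 100 × 7.00000 ≈ 9100.00 mg.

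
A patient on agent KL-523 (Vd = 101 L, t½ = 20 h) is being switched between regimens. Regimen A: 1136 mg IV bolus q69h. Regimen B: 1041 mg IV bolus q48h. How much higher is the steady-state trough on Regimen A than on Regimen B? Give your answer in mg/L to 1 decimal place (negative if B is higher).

-1.3 mg/L

Regimen A: f = (1/2)^(69/20) ≈ 0.0915; Cmin,ss = (1136/101)·f/(1−f) ≈ 1.133 mg/L.
Regimen B: f = (1/2)^(48/20) ≈ 0.1895; Cmin,ss = (1041/101)·f/(1−f) ≈ 2.410 mg/L.
Difference ≈ 1.133 − 2.410 ≈ -1.277 mg/L.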